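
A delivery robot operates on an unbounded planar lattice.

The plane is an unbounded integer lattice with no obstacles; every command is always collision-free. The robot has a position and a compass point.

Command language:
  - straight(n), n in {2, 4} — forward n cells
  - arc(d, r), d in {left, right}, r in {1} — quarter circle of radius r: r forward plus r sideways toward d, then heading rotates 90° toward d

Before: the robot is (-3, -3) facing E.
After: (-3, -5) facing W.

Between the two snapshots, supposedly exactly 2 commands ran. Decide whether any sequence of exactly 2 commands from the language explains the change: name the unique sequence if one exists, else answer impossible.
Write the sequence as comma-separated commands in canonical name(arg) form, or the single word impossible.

arc(right, 1), arc(right, 1)

key: position moved to (-3,-5) AND the heading swung to W — translation plus rotation needed
start: (-3, -3) facing E
1. arc(right, 1) → (-2, -4) facing S
2. arc(right, 1) → (-3, -5) facing W
no other 2-command option fits: unique.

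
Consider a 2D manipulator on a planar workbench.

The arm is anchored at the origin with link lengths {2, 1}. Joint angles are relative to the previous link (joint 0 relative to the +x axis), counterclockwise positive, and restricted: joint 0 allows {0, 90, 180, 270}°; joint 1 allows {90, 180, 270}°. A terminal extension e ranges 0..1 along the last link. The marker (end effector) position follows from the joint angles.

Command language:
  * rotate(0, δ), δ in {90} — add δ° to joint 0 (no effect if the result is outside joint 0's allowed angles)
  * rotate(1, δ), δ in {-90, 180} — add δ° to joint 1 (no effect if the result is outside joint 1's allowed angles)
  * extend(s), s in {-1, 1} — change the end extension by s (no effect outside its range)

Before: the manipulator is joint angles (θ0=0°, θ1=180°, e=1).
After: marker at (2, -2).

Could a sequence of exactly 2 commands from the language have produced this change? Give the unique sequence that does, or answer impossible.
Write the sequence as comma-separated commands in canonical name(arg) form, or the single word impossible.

key: running rotate(1, 180) before rotate(1, -90) would end elsewhere — order is forced
t0: joint angles (θ0=0°, θ1=180°, e=1)
[1] after rotate(1, -90): joint angles (θ0=0°, θ1=90°, e=1)
[2] after rotate(1, 180): joint angles (θ0=0°, θ1=270°, e=1)
all 25 alternatives checked — unique.

rotate(1, -90), rotate(1, 180)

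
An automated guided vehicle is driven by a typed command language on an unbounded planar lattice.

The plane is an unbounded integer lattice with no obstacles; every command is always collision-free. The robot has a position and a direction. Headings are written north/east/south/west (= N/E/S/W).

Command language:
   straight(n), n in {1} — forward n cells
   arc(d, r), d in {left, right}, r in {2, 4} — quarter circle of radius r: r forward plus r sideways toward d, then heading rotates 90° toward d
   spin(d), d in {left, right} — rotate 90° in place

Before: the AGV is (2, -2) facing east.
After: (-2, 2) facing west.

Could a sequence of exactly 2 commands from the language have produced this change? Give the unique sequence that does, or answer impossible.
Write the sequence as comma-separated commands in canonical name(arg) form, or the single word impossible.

spin(left), arc(left, 4)

key: order matters: swapping spin(left) and arc(left, 4) lands elsewhere
t0: (2, -2) facing east
[1] after spin(left): (2, -2) facing north
[2] after arc(left, 4): (-2, 2) facing west
all 49 alternatives checked — unique.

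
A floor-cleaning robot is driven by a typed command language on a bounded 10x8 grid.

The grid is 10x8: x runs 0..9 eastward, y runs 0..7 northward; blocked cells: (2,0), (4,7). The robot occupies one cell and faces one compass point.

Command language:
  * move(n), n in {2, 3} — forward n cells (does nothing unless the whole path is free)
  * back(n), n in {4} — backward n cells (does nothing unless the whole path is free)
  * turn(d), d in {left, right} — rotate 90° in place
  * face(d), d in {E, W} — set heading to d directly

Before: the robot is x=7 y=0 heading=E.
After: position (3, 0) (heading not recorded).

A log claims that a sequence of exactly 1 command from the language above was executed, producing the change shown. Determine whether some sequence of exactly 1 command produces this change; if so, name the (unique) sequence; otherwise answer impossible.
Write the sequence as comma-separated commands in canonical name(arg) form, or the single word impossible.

back(4)

initial: x=7 y=0 heading=E
[1] after back(4): x=3 y=0 heading=E
no rival 1-sequence matches.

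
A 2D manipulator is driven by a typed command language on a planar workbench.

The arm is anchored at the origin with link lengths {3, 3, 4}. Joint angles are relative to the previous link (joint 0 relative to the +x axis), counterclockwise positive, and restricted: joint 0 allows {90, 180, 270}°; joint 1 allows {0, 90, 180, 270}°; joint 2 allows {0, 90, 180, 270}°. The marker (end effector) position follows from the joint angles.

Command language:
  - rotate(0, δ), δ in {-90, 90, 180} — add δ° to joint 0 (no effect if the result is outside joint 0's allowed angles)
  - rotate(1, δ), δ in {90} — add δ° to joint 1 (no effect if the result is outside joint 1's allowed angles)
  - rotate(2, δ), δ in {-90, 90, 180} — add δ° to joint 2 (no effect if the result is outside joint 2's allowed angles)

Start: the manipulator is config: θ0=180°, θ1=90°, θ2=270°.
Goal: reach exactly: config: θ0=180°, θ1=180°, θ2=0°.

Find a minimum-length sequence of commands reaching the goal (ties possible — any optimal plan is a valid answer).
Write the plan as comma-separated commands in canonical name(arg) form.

initial: config: θ0=180°, θ1=90°, θ2=270°
1. rotate(1, 90) → config: θ0=180°, θ1=180°, θ2=270°
2. rotate(2, 90) → config: θ0=180°, θ1=180°, θ2=0°
nothing shorter than 2 reaches the goal.

rotate(1, 90), rotate(2, 90)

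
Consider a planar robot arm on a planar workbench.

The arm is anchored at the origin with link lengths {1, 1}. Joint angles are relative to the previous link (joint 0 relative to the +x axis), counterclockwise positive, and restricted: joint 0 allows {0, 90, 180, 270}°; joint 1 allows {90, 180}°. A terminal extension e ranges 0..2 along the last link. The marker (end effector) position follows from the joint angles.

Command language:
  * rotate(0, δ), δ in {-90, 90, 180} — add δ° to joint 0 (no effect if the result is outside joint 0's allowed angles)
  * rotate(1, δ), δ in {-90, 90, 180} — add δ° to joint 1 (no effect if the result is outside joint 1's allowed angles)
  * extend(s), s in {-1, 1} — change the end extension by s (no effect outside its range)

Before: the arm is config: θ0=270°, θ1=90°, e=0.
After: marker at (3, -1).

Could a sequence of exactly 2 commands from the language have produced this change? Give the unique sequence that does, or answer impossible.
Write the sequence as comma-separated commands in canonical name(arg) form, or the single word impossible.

initial: config: θ0=270°, θ1=90°, e=0
t=1 extend(1) ⇒ config: θ0=270°, θ1=90°, e=1
t=2 extend(1) ⇒ config: θ0=270°, θ1=90°, e=2
no rival 2-sequence matches.

extend(1), extend(1)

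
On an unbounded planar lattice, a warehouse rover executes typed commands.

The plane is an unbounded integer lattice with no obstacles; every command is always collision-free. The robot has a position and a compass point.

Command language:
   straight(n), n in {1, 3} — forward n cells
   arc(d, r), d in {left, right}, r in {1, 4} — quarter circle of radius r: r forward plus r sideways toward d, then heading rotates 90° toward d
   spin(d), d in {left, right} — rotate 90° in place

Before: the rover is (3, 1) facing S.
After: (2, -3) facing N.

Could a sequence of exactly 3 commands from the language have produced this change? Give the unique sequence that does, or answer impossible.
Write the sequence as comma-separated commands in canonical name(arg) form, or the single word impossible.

key: cell and facing (now N) both changed — the 3 commands mix motion and turning
t0: (3, 1) facing S
step 1 (straight(3)): (3, -2) facing S
step 2 (arc(right, 1)): (2, -3) facing W
step 3 (spin(right)): (2, -3) facing N
no rival 3-sequence matches.

straight(3), arc(right, 1), spin(right)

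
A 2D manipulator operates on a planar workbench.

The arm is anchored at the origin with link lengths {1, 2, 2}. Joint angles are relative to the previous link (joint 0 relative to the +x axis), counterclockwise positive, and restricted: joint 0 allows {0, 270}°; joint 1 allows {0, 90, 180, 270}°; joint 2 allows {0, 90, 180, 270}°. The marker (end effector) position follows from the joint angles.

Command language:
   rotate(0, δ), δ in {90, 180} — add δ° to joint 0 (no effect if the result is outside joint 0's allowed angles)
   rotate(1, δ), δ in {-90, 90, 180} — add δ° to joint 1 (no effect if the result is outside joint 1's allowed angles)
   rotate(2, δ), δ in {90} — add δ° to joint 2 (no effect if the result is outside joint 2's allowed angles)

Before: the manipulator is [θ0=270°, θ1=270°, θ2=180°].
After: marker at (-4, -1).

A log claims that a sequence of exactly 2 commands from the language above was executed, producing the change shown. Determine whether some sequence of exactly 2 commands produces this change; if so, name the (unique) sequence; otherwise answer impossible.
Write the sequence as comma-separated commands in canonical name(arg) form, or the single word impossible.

rotate(2, 90), rotate(2, 90)

initial: [θ0=270°, θ1=270°, θ2=180°]
[1] after rotate(2, 90): [θ0=270°, θ1=270°, θ2=270°]
[2] after rotate(2, 90): [θ0=270°, θ1=270°, θ2=0°]
no other 2-command option fits: unique.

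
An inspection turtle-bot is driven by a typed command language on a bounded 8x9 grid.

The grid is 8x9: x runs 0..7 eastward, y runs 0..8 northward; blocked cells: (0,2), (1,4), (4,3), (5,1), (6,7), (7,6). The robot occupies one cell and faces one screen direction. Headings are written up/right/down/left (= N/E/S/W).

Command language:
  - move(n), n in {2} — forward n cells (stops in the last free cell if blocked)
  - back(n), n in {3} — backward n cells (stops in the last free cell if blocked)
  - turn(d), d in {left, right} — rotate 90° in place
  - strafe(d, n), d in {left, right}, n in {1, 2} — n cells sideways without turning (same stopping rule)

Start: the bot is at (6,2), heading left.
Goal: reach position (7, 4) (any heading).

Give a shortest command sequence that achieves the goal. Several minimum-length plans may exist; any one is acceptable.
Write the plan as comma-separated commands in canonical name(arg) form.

back(3), strafe(right, 2)

begin: at (6,2), heading left
step 1 (back(3)): at (7,2), heading left
step 2 (strafe(right, 2)): at (7,4), heading left
no 1-step plan works, so 2 is optimal.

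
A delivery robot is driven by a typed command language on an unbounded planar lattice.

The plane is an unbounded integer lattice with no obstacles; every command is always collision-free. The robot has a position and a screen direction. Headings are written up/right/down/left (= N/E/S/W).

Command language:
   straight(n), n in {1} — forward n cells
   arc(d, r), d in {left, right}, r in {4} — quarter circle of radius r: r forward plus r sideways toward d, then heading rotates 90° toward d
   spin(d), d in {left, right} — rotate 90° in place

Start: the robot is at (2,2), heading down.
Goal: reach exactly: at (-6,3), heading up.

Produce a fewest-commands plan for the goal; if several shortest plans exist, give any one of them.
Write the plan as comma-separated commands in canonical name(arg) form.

from: at (2,2), heading down
t=1 arc(right, 4) ⇒ at (-2,-2), heading left
t=2 arc(right, 4) ⇒ at (-6,2), heading up
t=3 straight(1) ⇒ at (-6,3), heading up
nothing shorter than 3 reaches the goal.

arc(right, 4), arc(right, 4), straight(1)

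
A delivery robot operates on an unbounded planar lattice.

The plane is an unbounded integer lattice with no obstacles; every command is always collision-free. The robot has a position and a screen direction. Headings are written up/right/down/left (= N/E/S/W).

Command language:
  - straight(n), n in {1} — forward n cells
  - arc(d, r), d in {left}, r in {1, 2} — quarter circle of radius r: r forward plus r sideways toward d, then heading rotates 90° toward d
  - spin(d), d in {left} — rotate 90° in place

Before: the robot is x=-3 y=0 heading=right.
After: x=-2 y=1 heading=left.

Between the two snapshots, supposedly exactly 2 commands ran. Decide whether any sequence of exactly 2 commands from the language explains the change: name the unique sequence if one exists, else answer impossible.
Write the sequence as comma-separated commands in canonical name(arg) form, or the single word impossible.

arc(left, 1), spin(left)

key: cell and facing (now W) both changed — the 2 commands mix motion and turning
from: x=-3 y=0 heading=right
1. arc(left, 1) → x=-2 y=1 heading=up
2. spin(left) → x=-2 y=1 heading=left
no other 2-command option fits: unique.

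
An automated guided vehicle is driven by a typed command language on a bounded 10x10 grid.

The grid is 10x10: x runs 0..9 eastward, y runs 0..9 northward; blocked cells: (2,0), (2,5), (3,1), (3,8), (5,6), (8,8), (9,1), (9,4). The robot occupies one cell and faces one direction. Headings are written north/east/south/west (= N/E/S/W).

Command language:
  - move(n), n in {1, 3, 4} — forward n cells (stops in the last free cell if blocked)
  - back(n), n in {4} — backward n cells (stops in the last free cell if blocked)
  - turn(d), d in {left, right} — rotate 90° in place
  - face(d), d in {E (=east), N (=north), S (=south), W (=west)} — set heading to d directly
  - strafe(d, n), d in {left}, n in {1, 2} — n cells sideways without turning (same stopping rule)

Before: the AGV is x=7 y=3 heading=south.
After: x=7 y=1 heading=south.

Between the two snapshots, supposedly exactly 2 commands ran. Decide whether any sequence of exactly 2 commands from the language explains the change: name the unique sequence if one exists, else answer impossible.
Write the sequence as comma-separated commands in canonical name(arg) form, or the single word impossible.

key: heading stays S — no command in the sequence turns
begin: x=7 y=3 heading=south
t=1 move(1) ⇒ x=7 y=2 heading=south
t=2 move(1) ⇒ x=7 y=1 heading=south
no other 2-command option fits: unique.

move(1), move(1)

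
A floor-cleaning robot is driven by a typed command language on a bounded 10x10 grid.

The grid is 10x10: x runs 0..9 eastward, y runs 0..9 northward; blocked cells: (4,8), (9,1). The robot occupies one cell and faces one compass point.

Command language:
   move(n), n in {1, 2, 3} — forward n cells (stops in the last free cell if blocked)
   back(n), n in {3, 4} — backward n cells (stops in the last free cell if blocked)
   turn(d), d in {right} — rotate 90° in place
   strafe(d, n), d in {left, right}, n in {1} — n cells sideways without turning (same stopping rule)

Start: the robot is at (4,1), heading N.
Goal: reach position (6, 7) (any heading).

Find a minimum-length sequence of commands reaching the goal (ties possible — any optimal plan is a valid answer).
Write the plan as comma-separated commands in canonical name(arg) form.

move(3), move(3), turn(right), move(2)

from: at (4,1), heading N
1. move(3) → at (4,4), heading N
2. move(3) → at (4,7), heading N
3. turn(right) → at (4,7), heading E
4. move(2) → at (6,7), heading E
nothing shorter than 4 reaches the goal.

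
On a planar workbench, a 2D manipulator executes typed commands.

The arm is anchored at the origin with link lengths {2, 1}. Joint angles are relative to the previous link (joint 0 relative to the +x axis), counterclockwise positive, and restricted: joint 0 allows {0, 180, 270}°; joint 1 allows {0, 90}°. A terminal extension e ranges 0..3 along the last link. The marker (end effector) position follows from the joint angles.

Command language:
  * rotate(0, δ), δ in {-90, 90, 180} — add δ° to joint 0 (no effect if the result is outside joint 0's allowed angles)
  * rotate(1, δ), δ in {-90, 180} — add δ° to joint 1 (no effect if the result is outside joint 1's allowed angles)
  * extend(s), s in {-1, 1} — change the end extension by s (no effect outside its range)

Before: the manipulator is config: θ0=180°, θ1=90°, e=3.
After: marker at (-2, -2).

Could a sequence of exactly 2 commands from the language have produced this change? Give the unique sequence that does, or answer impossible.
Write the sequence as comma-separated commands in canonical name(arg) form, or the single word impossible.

extend(-1), extend(-1)

begin: config: θ0=180°, θ1=90°, e=3
1. extend(-1) → config: θ0=180°, θ1=90°, e=2
2. extend(-1) → config: θ0=180°, θ1=90°, e=1
all 49 alternatives checked — unique.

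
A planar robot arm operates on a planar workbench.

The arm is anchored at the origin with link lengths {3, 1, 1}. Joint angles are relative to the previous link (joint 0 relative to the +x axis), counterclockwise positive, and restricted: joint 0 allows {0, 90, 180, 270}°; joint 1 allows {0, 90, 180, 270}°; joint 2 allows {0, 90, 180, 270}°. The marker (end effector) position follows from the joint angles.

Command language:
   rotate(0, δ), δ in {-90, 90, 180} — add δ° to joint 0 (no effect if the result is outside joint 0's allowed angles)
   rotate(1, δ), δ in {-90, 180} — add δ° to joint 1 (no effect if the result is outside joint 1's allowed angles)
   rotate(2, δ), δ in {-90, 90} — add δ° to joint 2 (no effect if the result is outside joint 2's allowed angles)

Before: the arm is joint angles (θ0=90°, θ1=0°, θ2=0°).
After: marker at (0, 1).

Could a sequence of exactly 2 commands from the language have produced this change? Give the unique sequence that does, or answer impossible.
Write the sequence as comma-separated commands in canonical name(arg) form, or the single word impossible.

begin: joint angles (θ0=90°, θ1=0°, θ2=0°)
step 1 (rotate(1, -90)): joint angles (θ0=90°, θ1=270°, θ2=0°)
step 2 (rotate(1, -90)): joint angles (θ0=90°, θ1=180°, θ2=0°)
no rival 2-sequence matches.

rotate(1, -90), rotate(1, -90)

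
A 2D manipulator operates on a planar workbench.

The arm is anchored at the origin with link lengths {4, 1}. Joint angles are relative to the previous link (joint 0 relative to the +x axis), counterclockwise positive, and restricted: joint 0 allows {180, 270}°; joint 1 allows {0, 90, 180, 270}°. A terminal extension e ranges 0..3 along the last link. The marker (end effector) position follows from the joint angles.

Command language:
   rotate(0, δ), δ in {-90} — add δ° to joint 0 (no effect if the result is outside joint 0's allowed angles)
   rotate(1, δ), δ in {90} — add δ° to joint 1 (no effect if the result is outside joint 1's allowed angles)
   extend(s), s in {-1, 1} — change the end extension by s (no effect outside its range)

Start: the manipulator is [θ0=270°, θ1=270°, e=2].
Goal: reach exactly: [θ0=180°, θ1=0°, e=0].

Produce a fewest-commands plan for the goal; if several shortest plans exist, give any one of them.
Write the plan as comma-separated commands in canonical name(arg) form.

start: [θ0=270°, θ1=270°, e=2]
[1] after rotate(0, -90): [θ0=180°, θ1=270°, e=2]
[2] after rotate(1, 90): [θ0=180°, θ1=0°, e=2]
[3] after extend(-1): [θ0=180°, θ1=0°, e=1]
[4] after extend(-1): [θ0=180°, θ1=0°, e=0]
minimal: 4 command(s), checked below 4.

rotate(0, -90), rotate(1, 90), extend(-1), extend(-1)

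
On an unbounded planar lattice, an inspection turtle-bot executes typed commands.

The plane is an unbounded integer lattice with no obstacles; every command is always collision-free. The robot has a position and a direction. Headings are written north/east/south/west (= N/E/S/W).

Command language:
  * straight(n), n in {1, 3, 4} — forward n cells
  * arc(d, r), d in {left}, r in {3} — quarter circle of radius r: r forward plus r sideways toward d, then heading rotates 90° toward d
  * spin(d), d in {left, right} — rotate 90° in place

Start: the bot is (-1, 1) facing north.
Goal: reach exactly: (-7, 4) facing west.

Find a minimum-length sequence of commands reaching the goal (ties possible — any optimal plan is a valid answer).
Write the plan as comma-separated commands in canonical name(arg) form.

arc(left, 3), straight(3)

t0: (-1, 1) facing north
[1] after arc(left, 3): (-4, 4) facing west
[2] after straight(3): (-7, 4) facing west
shorter routes all fall short; 2 is best.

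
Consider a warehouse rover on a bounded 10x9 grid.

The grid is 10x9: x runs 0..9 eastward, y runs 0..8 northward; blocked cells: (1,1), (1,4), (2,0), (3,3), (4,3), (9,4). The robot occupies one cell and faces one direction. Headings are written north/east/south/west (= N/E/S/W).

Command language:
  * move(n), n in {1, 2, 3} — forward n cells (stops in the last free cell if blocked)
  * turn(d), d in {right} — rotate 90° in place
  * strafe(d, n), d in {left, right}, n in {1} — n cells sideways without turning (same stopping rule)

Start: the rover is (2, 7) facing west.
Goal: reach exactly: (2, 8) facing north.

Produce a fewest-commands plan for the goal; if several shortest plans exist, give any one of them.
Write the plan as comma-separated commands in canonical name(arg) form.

initial: (2, 7) facing west
1. turn(right) → (2, 7) facing north
2. move(3) → (2, 8) facing north
shorter routes all fall short; 2 is best.

turn(right), move(3)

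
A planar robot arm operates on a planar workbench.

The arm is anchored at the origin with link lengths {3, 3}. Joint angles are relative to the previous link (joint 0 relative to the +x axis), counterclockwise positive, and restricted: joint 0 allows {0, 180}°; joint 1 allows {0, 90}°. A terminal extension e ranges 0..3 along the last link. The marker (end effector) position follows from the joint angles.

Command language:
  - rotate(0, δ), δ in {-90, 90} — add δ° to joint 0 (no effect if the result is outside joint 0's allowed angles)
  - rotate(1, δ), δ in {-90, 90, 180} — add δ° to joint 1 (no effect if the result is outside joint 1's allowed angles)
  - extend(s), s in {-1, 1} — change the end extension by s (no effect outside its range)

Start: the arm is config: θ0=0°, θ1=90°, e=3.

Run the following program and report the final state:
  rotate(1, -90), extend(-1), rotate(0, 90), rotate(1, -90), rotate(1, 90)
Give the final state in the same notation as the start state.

config: θ0=0°, θ1=90°, e=2

begin: config: θ0=0°, θ1=90°, e=3
1. rotate(1, -90) → config: θ0=0°, θ1=0°, e=3
2. extend(-1) → config: θ0=0°, θ1=0°, e=2
3. rotate(0, 90) → config: θ0=0°, θ1=0°, e=2
4. rotate(1, -90) → config: θ0=0°, θ1=0°, e=2
5. rotate(1, 90) → config: θ0=0°, θ1=90°, e=2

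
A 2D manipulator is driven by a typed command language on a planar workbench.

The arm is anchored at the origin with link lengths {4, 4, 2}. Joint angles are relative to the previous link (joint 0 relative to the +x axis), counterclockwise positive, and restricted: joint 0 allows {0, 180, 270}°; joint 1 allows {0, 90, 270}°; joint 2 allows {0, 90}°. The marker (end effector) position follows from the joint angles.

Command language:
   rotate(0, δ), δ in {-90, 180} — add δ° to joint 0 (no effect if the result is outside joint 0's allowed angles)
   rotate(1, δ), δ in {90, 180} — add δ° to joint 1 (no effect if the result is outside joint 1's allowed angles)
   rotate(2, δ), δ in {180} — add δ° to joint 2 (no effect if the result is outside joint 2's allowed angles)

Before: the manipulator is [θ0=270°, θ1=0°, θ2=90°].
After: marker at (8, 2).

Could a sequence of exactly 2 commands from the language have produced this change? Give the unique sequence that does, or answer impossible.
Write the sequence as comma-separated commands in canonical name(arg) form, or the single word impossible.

rotate(0, -90), rotate(0, 180)

key: order matters: swapping rotate(0, -90) and rotate(0, 180) lands elsewhere
initial: [θ0=270°, θ1=0°, θ2=90°]
step 1 (rotate(0, -90)): [θ0=180°, θ1=0°, θ2=90°]
step 2 (rotate(0, 180)): [θ0=0°, θ1=0°, θ2=90°]
uniquely the one of 25 2-step routes that fits.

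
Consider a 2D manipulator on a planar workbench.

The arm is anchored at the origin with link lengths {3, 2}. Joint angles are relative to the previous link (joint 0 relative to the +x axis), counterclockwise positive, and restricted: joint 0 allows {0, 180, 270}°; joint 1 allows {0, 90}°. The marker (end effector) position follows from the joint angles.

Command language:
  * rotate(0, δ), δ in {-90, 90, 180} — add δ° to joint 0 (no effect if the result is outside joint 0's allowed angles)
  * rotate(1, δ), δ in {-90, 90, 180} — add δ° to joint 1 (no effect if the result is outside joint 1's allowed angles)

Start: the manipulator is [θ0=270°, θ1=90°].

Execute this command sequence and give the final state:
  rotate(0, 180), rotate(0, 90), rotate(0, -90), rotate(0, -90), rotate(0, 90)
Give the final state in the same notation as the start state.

start: [θ0=270°, θ1=90°]
step 1 (rotate(0, 180)): [θ0=270°, θ1=90°]
step 2 (rotate(0, 90)): [θ0=0°, θ1=90°]
step 3 (rotate(0, -90)): [θ0=270°, θ1=90°]
step 4 (rotate(0, -90)): [θ0=180°, θ1=90°]
step 5 (rotate(0, 90)): [θ0=270°, θ1=90°]

[θ0=270°, θ1=90°]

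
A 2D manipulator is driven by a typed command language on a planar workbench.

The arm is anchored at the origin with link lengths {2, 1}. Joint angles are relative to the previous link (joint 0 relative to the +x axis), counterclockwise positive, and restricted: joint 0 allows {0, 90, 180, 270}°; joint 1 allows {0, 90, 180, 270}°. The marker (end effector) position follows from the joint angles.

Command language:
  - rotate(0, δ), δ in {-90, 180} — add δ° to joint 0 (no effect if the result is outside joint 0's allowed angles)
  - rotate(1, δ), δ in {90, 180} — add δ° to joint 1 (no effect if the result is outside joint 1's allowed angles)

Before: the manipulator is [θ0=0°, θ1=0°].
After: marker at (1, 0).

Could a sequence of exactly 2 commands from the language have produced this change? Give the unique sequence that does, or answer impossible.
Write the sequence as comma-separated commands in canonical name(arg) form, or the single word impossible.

initial: [θ0=0°, θ1=0°]
step 1 (rotate(1, 90)): [θ0=0°, θ1=90°]
step 2 (rotate(1, 90)): [θ0=0°, θ1=180°]
no rival 2-sequence matches.

rotate(1, 90), rotate(1, 90)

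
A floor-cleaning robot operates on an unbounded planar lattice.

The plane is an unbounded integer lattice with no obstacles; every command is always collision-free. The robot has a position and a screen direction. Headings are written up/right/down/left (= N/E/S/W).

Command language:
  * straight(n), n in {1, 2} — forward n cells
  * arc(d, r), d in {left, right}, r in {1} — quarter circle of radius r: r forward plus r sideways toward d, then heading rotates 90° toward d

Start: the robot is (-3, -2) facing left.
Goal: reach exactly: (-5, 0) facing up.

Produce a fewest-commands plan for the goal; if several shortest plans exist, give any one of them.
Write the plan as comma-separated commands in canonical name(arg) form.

straight(1), arc(right, 1), straight(1)

initial: (-3, -2) facing left
t=1 straight(1) ⇒ (-4, -2) facing left
t=2 arc(right, 1) ⇒ (-5, -1) facing up
t=3 straight(1) ⇒ (-5, 0) facing up
minimal: 3 command(s), checked below 3.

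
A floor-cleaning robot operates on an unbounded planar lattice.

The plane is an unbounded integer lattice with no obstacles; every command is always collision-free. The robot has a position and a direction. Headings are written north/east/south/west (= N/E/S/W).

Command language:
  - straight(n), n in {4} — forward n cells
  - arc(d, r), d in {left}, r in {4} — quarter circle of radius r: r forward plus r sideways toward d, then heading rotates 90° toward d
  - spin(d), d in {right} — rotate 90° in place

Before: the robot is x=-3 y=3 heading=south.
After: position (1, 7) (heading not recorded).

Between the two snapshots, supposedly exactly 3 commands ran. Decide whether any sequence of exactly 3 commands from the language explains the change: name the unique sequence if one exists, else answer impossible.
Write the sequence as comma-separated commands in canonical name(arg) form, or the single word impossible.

arc(left, 4), arc(left, 4), arc(left, 4)

from: x=-3 y=3 heading=south
1. arc(left, 4) → x=1 y=-1 heading=east
2. arc(left, 4) → x=5 y=3 heading=north
3. arc(left, 4) → x=1 y=7 heading=west
all 27 alternatives checked — unique.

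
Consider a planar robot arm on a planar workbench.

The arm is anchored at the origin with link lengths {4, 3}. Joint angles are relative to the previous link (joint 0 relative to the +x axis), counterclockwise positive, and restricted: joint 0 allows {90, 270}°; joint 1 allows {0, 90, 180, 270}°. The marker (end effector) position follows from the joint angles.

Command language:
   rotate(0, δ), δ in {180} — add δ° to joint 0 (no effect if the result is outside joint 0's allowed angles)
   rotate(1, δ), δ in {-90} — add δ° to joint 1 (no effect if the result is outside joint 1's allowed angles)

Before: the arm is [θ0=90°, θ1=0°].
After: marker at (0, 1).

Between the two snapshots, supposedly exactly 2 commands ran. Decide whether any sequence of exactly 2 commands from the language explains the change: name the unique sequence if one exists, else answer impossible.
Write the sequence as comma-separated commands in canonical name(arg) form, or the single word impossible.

rotate(1, -90), rotate(1, -90)

from: [θ0=90°, θ1=0°]
t=1 rotate(1, -90) ⇒ [θ0=90°, θ1=270°]
t=2 rotate(1, -90) ⇒ [θ0=90°, θ1=180°]
no rival 2-sequence matches.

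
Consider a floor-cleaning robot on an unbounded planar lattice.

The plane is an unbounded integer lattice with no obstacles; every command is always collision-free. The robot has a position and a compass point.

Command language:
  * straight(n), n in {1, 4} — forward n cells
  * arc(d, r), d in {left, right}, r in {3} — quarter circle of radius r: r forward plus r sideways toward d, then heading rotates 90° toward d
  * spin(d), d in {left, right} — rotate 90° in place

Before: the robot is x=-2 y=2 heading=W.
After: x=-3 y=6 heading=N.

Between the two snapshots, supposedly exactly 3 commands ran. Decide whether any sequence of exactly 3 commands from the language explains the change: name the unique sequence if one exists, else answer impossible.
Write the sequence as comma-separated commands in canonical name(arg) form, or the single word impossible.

straight(1), spin(right), straight(4)

key: cell and facing (now N) both changed — the 3 commands mix motion and turning
t0: x=-2 y=2 heading=W
step 1 (straight(1)): x=-3 y=2 heading=W
step 2 (spin(right)): x=-3 y=2 heading=N
step 3 (straight(4)): x=-3 y=6 heading=N
all 216 alternatives checked — unique.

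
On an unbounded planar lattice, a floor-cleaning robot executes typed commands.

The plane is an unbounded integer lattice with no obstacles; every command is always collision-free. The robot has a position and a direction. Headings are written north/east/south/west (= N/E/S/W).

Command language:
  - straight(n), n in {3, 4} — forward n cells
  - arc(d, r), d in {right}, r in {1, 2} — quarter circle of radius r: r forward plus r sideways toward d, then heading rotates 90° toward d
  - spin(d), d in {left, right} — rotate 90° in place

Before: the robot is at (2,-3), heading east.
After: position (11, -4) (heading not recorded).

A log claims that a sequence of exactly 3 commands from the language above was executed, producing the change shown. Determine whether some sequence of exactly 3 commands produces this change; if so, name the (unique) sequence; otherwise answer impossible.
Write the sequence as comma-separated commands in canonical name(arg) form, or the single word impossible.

straight(4), straight(4), arc(right, 1)

key: order matters: swapping straight(4) and arc(right, 1) lands elsewhere
initial: at (2,-3), heading east
t=1 straight(4) ⇒ at (6,-3), heading east
t=2 straight(4) ⇒ at (10,-3), heading east
t=3 arc(right, 1) ⇒ at (11,-4), heading south
no other 3-command option fits: unique.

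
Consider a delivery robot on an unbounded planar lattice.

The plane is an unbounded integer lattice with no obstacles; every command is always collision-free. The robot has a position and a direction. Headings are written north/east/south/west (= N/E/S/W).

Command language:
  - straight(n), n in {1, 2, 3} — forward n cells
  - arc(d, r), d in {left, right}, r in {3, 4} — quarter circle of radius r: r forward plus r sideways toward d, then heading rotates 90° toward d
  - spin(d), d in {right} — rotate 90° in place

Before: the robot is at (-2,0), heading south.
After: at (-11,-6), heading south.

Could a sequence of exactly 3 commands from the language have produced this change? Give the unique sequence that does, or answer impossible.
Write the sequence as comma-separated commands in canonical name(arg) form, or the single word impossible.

arc(right, 3), straight(3), arc(left, 3)

key: running arc(left, 3) before arc(right, 3) would end elsewhere — order is forced
start: at (-2,0), heading south
[1] after arc(right, 3): at (-5,-3), heading west
[2] after straight(3): at (-8,-3), heading west
[3] after arc(left, 3): at (-11,-6), heading south
no other 3-command option fits: unique.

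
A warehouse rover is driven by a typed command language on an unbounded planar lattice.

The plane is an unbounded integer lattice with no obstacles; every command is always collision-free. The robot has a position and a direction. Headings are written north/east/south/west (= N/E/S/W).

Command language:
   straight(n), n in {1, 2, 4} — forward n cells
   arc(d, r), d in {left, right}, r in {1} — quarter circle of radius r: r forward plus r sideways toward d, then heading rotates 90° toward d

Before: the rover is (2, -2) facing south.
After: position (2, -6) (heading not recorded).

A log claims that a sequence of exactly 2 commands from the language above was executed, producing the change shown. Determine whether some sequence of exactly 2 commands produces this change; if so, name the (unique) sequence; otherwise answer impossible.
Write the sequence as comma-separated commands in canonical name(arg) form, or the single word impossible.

initial: (2, -2) facing south
step 1 (straight(2)): (2, -4) facing south
step 2 (straight(2)): (2, -6) facing south
all 25 alternatives checked — unique.

straight(2), straight(2)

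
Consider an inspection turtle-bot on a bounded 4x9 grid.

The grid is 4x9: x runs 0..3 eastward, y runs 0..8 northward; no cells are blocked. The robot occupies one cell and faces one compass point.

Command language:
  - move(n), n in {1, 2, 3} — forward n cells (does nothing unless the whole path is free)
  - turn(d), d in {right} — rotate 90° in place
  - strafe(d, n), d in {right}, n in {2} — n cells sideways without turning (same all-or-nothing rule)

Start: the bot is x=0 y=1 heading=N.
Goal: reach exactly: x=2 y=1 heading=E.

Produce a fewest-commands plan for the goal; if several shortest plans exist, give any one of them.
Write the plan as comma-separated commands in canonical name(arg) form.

begin: x=0 y=1 heading=N
[1] after turn(right): x=0 y=1 heading=E
[2] after move(2): x=2 y=1 heading=E
no 1-step plan works, so 2 is optimal.

turn(right), move(2)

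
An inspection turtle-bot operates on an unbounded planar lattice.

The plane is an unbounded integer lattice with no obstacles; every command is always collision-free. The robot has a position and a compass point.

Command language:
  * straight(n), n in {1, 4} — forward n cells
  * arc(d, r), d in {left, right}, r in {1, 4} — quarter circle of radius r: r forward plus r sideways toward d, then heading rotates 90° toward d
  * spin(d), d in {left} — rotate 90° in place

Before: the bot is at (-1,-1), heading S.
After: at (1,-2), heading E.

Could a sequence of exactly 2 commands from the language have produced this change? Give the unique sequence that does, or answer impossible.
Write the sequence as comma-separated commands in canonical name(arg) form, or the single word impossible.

arc(left, 1), straight(1)

key: cell and facing (now E) both changed — the 2 commands mix motion and turning
t0: at (-1,-1), heading S
step 1 (arc(left, 1)): at (0,-2), heading E
step 2 (straight(1)): at (1,-2), heading E
no rival 2-sequence matches.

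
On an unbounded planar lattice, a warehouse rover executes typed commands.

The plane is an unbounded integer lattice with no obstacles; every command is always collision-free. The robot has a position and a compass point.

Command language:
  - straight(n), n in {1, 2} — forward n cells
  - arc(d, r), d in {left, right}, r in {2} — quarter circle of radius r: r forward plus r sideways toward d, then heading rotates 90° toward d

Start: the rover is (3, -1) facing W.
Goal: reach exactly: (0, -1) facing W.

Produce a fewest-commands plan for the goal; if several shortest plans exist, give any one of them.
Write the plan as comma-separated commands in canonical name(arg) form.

straight(1), straight(2)

initial: (3, -1) facing W
[1] after straight(1): (2, -1) facing W
[2] after straight(2): (0, -1) facing W
minimal: 2 command(s), checked below 2.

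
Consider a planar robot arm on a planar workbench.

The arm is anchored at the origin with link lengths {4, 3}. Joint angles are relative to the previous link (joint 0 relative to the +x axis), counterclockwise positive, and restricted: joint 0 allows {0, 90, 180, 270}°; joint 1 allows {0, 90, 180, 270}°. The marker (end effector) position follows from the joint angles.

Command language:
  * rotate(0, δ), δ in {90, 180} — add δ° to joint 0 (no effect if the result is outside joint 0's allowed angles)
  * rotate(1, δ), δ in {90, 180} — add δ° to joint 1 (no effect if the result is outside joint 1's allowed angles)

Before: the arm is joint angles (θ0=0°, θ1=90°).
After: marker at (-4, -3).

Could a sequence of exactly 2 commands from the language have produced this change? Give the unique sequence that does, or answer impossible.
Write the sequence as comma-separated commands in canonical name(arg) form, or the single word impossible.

begin: joint angles (θ0=0°, θ1=90°)
t=1 rotate(0, 90) ⇒ joint angles (θ0=90°, θ1=90°)
t=2 rotate(0, 90) ⇒ joint angles (θ0=180°, θ1=90°)
no other 2-command option fits: unique.

rotate(0, 90), rotate(0, 90)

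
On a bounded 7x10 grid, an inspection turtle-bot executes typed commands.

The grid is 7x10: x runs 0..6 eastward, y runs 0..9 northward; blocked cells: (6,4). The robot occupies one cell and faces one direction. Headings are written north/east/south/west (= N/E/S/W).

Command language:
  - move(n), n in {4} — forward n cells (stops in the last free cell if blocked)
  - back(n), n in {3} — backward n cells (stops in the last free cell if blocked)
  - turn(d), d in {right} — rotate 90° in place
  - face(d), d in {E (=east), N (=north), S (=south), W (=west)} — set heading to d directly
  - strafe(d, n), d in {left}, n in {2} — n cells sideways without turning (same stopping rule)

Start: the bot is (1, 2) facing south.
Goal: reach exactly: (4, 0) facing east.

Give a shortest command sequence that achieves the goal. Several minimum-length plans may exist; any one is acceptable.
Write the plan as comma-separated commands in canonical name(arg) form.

move(4), turn(right), back(3), face(E)

from: (1, 2) facing south
1. move(4) → (1, 0) facing south
2. turn(right) → (1, 0) facing west
3. back(3) → (4, 0) facing west
4. face(E) → (4, 0) facing east
shorter routes all fall short; 4 is best.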